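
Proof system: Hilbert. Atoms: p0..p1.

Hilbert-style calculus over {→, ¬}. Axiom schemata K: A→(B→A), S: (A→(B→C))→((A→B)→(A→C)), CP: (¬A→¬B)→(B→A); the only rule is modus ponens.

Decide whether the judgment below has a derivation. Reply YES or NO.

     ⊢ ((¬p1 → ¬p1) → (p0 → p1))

Truth-table refutation:
  v=00: Γ:[] Δ:[((¬p1 → ¬p1) → (p0 → p1))=T] refutes=False
  v=01: Γ:[] Δ:[((¬p1 → ¬p1) → (p0 → p1))=T] refutes=False
  v=10: Γ:[] Δ:[((¬p1 → ¬p1) → (p0 → p1))=F] refutes=True  ← countermodel

Result: NO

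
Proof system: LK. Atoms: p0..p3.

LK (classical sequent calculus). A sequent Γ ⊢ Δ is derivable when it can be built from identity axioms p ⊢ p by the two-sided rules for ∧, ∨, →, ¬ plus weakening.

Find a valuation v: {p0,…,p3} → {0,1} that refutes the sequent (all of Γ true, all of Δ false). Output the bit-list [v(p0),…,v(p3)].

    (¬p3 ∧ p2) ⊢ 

Enumerate valuations to refute Γ ⊢ Δ:
  v=0000: Γ:[(¬p3 ∧ p2)=F] Δ:[] refutes=False
  v=0001: Γ:[(¬p3 ∧ p2)=F] Δ:[] refutes=False
  v=0010: Γ:[(¬p3 ∧ p2)=T] Δ:[] refutes=True  ← countermodel

Result: [0, 0, 1, 0]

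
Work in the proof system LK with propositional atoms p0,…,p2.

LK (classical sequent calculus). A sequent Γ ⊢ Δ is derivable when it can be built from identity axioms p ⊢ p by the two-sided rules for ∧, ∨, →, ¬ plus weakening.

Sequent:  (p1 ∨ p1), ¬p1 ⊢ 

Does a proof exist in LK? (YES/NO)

Derivation (root first):
[¬L] (p1 ∨ p1), ¬p1 ⊢ 
  [∨L] (p1 ∨ p1) ⊢ p1
    [Ax] p1 ⊢ p1
    [Ax] p1 ⊢ p1

Result: YES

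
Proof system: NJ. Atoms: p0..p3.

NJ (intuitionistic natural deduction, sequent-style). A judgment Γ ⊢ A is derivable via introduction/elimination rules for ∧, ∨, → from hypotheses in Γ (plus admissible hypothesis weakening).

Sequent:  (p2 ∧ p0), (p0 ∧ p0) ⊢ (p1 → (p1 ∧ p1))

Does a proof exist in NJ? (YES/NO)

Derivation (root first):
[→I] (p2 ∧ p0), (p0 ∧ p0) ⊢ (p1 → (p1 ∧ p1))
  [∧I] (p2 ∧ p0), p1, (p0 ∧ p0) ⊢ (p1 ∧ p1)
    [Ax] p1 ⊢ p1
    [Wk] p1, (p0 ∧ p0), (p2 ∧ p0) ⊢ p1
      [Wk] p1, (p0 ∧ p0) ⊢ p1
        [Ax] p1 ⊢ p1

Result: YES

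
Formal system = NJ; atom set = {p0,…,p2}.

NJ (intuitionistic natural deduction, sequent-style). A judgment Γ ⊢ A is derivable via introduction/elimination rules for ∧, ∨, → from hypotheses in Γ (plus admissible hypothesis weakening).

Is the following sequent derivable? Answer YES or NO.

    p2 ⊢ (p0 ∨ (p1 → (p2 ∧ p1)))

Derivation trace:
[∨I₂] p2 ⊢ (p0 ∨ (p1 → (p2 ∧ p1)))
  [→I] p2 ⊢ (p1 → (p2 ∧ p1))
    [∧I] p1, p2 ⊢ (p2 ∧ p1)
      [Ax] p2 ⊢ p2
      [Ax] p1 ⊢ p1

Result: YES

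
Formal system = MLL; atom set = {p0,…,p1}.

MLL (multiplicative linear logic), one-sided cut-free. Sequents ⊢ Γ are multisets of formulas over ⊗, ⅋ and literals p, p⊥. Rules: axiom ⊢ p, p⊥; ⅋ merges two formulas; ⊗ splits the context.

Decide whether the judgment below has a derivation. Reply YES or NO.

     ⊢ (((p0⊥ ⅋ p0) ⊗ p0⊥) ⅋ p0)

Derivation (root first):
[⅋]  ⊢ (((p0⊥ ⅋ p0) ⊗ p0⊥) ⅋ p0)
  [⊗]  ⊢ p0, ((p0⊥ ⅋ p0) ⊗ p0⊥)
    [⅋]  ⊢ (p0⊥ ⅋ p0)
      [Ax]  ⊢ p0, p0⊥
    [Ax]  ⊢ p0, p0⊥

Result: YES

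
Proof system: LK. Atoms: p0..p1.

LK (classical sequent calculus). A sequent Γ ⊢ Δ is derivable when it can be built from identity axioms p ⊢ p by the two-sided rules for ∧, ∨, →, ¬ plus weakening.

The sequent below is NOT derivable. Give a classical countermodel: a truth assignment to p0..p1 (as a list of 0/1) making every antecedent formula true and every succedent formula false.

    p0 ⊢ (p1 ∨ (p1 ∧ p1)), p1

Search for a countermodel by truth-table:
  v=00: Γ:[p0=F] Δ:[(p1 ∨ (p1 ∧ p1))=F, p1=F] refutes=False
  v=01: Γ:[p0=F] Δ:[(p1 ∨ (p1 ∧ p1))=T, p1=T] refutes=False
  v=10: Γ:[p0=T] Δ:[(p1 ∨ (p1 ∧ p1))=F, p1=F] refutes=True  ← countermodel

Result: [1, 0]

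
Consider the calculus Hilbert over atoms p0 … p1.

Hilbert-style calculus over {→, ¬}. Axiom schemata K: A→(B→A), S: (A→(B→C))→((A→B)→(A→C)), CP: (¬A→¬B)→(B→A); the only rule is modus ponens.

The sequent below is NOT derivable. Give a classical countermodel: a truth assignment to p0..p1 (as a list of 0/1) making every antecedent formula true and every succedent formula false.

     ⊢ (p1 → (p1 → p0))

Enumerate valuations to refute Γ ⊢ Δ:
  v=00: Γ:[] Δ:[(p1 → (p1 → p0))=T] refutes=False
  v=01: Γ:[] Δ:[(p1 → (p1 → p0))=F] refutes=True  ← countermodel

Result: [0, 1]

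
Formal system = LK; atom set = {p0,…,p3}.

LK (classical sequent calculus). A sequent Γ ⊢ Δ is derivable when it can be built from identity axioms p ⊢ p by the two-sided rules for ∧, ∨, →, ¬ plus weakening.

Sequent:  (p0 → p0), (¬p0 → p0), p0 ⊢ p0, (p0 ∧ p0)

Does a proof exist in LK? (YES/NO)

Derivation (root first):
[∧R] (p0 → p0), (¬p0 → p0), p0 ⊢ p0, (p0 ∧ p0)
  [→L] (¬p0 → p0), (p0 → p0) ⊢ p0
    [→L] (¬p0 → p0) ⊢ p0
      [¬R]  ⊢ p0, ¬p0
        [Ax] p0 ⊢ p0
      [WR] p0 ⊢ p0, p0
        [Ax] p0 ⊢ p0
    [WR] p0 ⊢ p0, p0
      [Ax] p0 ⊢ p0
  [WR] p0 ⊢ p0, p0
    [Ax] p0 ⊢ p0

Result: YES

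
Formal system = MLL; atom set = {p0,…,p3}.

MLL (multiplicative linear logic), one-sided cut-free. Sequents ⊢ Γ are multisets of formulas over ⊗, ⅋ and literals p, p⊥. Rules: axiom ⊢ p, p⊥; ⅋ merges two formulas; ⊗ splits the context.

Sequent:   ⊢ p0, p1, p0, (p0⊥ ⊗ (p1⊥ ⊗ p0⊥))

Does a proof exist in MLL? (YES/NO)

Derivation trace:
[⊗]  ⊢ p0, p1, p0, (p0⊥ ⊗ (p1⊥ ⊗ p0⊥))
  [Ax]  ⊢ p0, p0⊥
  [⊗]  ⊢ p1, p0, (p1⊥ ⊗ p0⊥)
    [Ax]  ⊢ p1, p1⊥
    [Ax]  ⊢ p0, p0⊥

Result: YES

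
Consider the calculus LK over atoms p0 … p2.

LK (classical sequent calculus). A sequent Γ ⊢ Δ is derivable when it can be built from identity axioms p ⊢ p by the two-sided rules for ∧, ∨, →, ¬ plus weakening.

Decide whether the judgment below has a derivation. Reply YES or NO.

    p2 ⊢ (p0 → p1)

Search for a countermodel by truth-table:
  v=000: Γ:[p2=F] Δ:[(p0 → p1)=T] refutes=False
  v=001: Γ:[p2=T] Δ:[(p0 → p1)=T] refutes=False
  v=010: Γ:[p2=F] Δ:[(p0 → p1)=T] refutes=False
  v=011: Γ:[p2=T] Δ:[(p0 → p1)=T] refutes=False
  v=100: Γ:[p2=F] Δ:[(p0 → p1)=F] refutes=False
  v=101: Γ:[p2=T] Δ:[(p0 → p1)=F] refutes=True  ← countermodel

Result: NO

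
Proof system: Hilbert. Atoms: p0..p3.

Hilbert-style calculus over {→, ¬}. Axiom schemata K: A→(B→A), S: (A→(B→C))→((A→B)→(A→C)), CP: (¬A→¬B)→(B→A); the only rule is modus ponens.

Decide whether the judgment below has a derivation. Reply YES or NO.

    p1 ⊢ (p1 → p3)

Search for a countermodel by truth-table:
  v=0000: Γ:[p1=F] Δ:[(p1 → p3)=T] refutes=False
  v=0001: Γ:[p1=F] Δ:[(p1 → p3)=T] refutes=False
  v=0010: Γ:[p1=F] Δ:[(p1 → p3)=T] refutes=False
  v=0011: Γ:[p1=F] Δ:[(p1 → p3)=T] refutes=False
  v=0100: Γ:[p1=T] Δ:[(p1 → p3)=F] refutes=True  ← countermodel

Result: NO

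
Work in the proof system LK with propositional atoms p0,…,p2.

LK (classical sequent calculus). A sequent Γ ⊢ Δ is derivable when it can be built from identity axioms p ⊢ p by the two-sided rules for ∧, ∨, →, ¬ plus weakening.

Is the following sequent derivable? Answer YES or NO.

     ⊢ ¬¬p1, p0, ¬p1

Proof tree:
[¬R]  ⊢ ¬¬p1, p0, ¬p1
  [WR] p1 ⊢ ¬¬p1, p0
    [¬R] p1 ⊢ ¬¬p1
      [¬L] p1, ¬p1 ⊢ 
        [Ax] p1 ⊢ p1

Result: YES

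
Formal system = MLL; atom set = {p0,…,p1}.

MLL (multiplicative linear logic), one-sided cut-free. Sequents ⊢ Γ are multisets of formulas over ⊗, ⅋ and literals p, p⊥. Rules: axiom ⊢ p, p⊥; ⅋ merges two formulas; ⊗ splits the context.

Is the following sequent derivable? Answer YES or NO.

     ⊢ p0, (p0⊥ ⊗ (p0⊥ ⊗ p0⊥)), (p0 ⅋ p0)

Derivation trace:
[⅋]  ⊢ p0, (p0⊥ ⊗ (p0⊥ ⊗ p0⊥)), (p0 ⅋ p0)
  [⊗]  ⊢ p0, p0, p0, (p0⊥ ⊗ (p0⊥ ⊗ p0⊥))
    [Ax]  ⊢ p0, p0⊥
    [⊗]  ⊢ p0, p0, (p0⊥ ⊗ p0⊥)
      [Ax]  ⊢ p0, p0⊥
      [Ax]  ⊢ p0, p0⊥

Result: YES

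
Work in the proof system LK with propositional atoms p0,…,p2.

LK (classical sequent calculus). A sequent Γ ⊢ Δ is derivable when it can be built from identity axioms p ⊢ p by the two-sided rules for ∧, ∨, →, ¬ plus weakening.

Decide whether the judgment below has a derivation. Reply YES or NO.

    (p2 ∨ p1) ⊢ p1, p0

Enumerate valuations to refute Γ ⊢ Δ:
  v=000: Γ:[(p2 ∨ p1)=F] Δ:[p1=F, p0=F] refutes=False
  v=001: Γ:[(p2 ∨ p1)=T] Δ:[p1=F, p0=F] refutes=True  ← countermodel

Result: NO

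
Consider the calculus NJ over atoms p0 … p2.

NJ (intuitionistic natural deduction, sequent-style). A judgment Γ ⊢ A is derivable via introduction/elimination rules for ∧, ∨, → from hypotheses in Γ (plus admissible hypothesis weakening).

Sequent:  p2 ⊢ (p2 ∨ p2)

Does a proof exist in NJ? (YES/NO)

Derivation trace:
[∨I₁] p2 ⊢ (p2 ∨ p2)
  [→E] p2 ⊢ p2
    [→I]  ⊢ (p2 → p2)
      [Ax] p2 ⊢ p2
    [Ax] p2 ⊢ p2

Result: YES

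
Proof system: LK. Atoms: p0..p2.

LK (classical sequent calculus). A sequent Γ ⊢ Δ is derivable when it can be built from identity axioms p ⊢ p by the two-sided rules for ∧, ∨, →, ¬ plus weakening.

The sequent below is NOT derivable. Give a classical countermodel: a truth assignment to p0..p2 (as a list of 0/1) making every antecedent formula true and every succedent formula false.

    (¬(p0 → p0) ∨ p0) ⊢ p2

Truth-table refutation:
  v=000: Γ:[(¬(p0 → p0) ∨ p0)=F] Δ:[p2=F] refutes=False
  v=001: Γ:[(¬(p0 → p0) ∨ p0)=F] Δ:[p2=T] refutes=False
  v=010: Γ:[(¬(p0 → p0) ∨ p0)=F] Δ:[p2=F] refutes=False
  v=011: Γ:[(¬(p0 → p0) ∨ p0)=F] Δ:[p2=T] refutes=False
  v=100: Γ:[(¬(p0 → p0) ∨ p0)=T] Δ:[p2=F] refutes=True  ← countermodel

Result: [1, 0, 0]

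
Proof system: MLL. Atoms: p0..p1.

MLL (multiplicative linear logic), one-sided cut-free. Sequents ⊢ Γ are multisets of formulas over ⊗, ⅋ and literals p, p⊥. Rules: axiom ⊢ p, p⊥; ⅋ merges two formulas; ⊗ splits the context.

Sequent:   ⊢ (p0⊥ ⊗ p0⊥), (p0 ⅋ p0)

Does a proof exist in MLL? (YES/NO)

Proof tree:
[⅋]  ⊢ (p0⊥ ⊗ p0⊥), (p0 ⅋ p0)
  [⊗]  ⊢ p0, p0, (p0⊥ ⊗ p0⊥)
    [Ax]  ⊢ p0, p0⊥
    [Ax]  ⊢ p0, p0⊥

Result: YES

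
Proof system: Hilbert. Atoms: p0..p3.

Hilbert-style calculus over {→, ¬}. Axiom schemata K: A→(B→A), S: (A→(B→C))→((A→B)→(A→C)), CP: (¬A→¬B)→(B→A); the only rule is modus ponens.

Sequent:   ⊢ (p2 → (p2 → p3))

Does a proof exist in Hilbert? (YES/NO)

Truth-table refutation:
  v=0000: Γ:[] Δ:[(p2 → (p2 → p3))=T] refutes=False
  v=0001: Γ:[] Δ:[(p2 → (p2 → p3))=T] refutes=False
  v=0010: Γ:[] Δ:[(p2 → (p2 → p3))=F] refutes=True  ← countermodel

Result: NO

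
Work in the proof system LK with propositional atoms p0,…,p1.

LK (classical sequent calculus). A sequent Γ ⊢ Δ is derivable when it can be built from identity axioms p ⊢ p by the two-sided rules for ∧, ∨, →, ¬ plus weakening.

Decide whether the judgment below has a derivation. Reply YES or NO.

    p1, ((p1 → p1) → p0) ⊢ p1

Proof tree:
[→L] p1, ((p1 → p1) → p0) ⊢ p1
  [→R] p1 ⊢ (p1 → p1)
    [WL] p1, p1 ⊢ p1
      [Ax] p1 ⊢ p1
  [WL] p1, p1, p0 ⊢ p1
    [WL] p1, p1 ⊢ p1
      [Ax] p1 ⊢ p1

Result: YES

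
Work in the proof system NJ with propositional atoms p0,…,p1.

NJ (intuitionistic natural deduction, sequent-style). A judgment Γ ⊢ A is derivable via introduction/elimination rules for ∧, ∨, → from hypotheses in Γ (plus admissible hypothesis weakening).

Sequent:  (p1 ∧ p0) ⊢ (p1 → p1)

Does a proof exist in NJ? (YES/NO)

Derivation trace:
[Wk] (p1 ∧ p0) ⊢ (p1 → p1)
  [→I]  ⊢ (p1 → p1)
    [Ax] p1 ⊢ p1

Result: YES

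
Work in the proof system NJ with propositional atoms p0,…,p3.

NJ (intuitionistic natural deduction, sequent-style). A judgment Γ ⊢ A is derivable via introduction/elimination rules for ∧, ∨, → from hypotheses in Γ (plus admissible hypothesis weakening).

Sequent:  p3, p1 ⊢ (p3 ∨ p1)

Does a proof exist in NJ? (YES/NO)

Proof tree:
[∨I₁] p3, p1 ⊢ (p3 ∨ p1)
  [Wk] p3, p1 ⊢ p3
    [Ax] p3 ⊢ p3

Result: YES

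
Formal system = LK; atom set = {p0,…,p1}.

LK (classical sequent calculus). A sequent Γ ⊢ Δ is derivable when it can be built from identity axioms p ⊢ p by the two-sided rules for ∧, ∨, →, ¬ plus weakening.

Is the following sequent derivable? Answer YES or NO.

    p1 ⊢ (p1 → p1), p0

Derivation trace:
[WL] p1 ⊢ (p1 → p1), p0
  [WR]  ⊢ (p1 → p1), p0
    [→R]  ⊢ (p1 → p1)
      [Ax] p1 ⊢ p1

Result: YES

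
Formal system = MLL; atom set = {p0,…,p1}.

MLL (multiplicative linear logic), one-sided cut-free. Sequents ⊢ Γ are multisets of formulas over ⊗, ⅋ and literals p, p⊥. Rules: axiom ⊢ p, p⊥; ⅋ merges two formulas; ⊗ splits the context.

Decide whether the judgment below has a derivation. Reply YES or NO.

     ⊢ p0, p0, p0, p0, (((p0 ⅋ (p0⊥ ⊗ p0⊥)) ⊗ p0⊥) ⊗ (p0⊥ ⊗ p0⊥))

Derivation (root first):
[⊗]  ⊢ p0, p0, p0, p0, (((p0 ⅋ (p0⊥ ⊗ p0⊥)) ⊗ p0⊥) ⊗ (p0⊥ ⊗ p0⊥))
  [⊗]  ⊢ p0, p0, ((p0 ⅋ (p0⊥ ⊗ p0⊥)) ⊗ p0⊥)
    [⅋]  ⊢ p0, (p0 ⅋ (p0⊥ ⊗ p0⊥))
      [⊗]  ⊢ p0, p0, (p0⊥ ⊗ p0⊥)
        [Ax]  ⊢ p0, p0⊥
        [Ax]  ⊢ p0, p0⊥
    [Ax]  ⊢ p0, p0⊥
  [⊗]  ⊢ p0, p0, (p0⊥ ⊗ p0⊥)
    [Ax]  ⊢ p0, p0⊥
    [Ax]  ⊢ p0, p0⊥

Result: YES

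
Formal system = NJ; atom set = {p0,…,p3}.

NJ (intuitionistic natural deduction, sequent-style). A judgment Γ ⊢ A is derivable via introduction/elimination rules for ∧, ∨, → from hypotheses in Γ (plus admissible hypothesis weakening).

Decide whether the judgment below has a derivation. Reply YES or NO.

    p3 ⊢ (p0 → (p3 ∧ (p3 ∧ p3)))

Derivation trace:
[→I] p3 ⊢ (p0 → (p3 ∧ (p3 ∧ p3)))
  [∧I] p3, p0 ⊢ (p3 ∧ (p3 ∧ p3))
    [Wk] p3, p0 ⊢ p3
      [Ax] p3 ⊢ p3
    [∧I] p3 ⊢ (p3 ∧ p3)
      [Ax] p3 ⊢ p3
      [Ax] p3 ⊢ p3

Result: YES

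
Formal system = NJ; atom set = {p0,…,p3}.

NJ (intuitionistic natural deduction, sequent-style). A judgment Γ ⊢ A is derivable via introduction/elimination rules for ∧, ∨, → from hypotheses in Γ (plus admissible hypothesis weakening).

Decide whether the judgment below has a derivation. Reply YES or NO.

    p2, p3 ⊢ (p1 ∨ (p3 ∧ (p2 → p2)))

Derivation trace:
[∨I₂] p2, p3 ⊢ (p1 ∨ (p3 ∧ (p2 → p2)))
  [∧I] p2, p3 ⊢ (p3 ∧ (p2 → p2))
    [Wk] p3, p2 ⊢ p3
      [Ax] p3 ⊢ p3
    [Wk] p3 ⊢ (p2 → p2)
      [→I]  ⊢ (p2 → p2)
        [Ax] p2 ⊢ p2

Result: YES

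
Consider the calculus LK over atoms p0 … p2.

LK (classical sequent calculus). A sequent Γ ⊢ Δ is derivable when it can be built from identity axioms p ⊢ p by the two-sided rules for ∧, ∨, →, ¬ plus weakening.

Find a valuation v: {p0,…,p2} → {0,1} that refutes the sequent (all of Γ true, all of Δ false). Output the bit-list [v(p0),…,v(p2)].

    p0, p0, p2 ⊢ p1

Truth-table refutation:
  v=000: Γ:[p0=F, p0=F, p2=F] Δ:[p1=F] refutes=False
  v=001: Γ:[p0=F, p0=F, p2=T] Δ:[p1=F] refutes=False
  v=010: Γ:[p0=F, p0=F, p2=F] Δ:[p1=T] refutes=False
  v=011: Γ:[p0=F, p0=F, p2=T] Δ:[p1=T] refutes=False
  v=100: Γ:[p0=T, p0=T, p2=F] Δ:[p1=F] refutes=False
  v=101: Γ:[p0=T, p0=T, p2=T] Δ:[p1=F] refutes=True  ← countermodel

Result: [1, 0, 1]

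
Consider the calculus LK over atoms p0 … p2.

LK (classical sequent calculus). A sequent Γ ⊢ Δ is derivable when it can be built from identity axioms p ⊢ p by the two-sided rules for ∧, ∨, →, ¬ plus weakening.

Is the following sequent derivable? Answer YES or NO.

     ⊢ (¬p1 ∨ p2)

Search for a countermodel by truth-table:
  v=000: Γ:[] Δ:[(¬p1 ∨ p2)=T] refutes=False
  v=001: Γ:[] Δ:[(¬p1 ∨ p2)=T] refutes=False
  v=010: Γ:[] Δ:[(¬p1 ∨ p2)=F] refutes=True  ← countermodel

Result: NO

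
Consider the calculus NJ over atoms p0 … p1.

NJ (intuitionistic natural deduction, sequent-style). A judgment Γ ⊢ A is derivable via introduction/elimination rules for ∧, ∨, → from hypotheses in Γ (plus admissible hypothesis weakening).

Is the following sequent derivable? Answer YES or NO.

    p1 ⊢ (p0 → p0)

Derivation trace:
[Wk] p1 ⊢ (p0 → p0)
  [→I]  ⊢ (p0 → p0)
    [Ax] p0 ⊢ p0

Result: YES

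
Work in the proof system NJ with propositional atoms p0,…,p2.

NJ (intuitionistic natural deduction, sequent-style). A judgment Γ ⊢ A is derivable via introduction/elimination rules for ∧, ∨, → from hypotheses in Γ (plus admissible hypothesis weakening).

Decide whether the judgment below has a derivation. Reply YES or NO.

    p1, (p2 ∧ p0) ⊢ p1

Proof tree:
[Wk] p1, (p2 ∧ p0) ⊢ p1
  [→E] p1 ⊢ p1
    [→I]  ⊢ (p1 → p1)
      [Ax] p1 ⊢ p1
    [Ax] p1 ⊢ p1

Result: YES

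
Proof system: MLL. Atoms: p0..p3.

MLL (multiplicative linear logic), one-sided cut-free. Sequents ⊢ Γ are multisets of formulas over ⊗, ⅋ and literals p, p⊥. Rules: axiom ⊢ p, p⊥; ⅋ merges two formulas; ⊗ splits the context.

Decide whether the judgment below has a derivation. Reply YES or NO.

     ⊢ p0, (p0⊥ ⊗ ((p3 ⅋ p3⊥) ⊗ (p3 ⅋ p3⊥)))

Derivation (root first):
[⊗]  ⊢ p0, (p0⊥ ⊗ ((p3 ⅋ p3⊥) ⊗ (p3 ⅋ p3⊥)))
  [Ax]  ⊢ p0, p0⊥
  [⊗]  ⊢ ((p3 ⅋ p3⊥) ⊗ (p3 ⅋ p3⊥))
    [⅋]  ⊢ (p3 ⅋ p3⊥)
      [Ax]  ⊢ p3, p3⊥
    [⅋]  ⊢ (p3 ⅋ p3⊥)
      [Ax]  ⊢ p3, p3⊥

Result: YES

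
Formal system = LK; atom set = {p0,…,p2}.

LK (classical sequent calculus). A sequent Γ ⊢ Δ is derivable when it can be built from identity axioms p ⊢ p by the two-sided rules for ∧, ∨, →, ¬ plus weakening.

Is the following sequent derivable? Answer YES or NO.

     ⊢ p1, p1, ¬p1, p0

Derivation trace:
[WR]  ⊢ p1, p1, ¬p1, p0
  [¬R]  ⊢ p1, p1, ¬p1
    [WR] p1 ⊢ p1, p1
      [Ax] p1 ⊢ p1

Result: YES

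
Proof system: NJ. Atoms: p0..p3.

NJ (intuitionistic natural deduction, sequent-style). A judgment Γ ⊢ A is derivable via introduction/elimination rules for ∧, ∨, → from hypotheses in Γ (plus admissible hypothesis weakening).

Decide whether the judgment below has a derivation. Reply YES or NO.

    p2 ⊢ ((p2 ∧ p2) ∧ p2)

Proof tree:
[∧I] p2 ⊢ ((p2 ∧ p2) ∧ p2)
  [∧I] p2 ⊢ (p2 ∧ p2)
    [Ax] p2 ⊢ p2
    [Ax] p2 ⊢ p2
  [Ax] p2 ⊢ p2

Result: YES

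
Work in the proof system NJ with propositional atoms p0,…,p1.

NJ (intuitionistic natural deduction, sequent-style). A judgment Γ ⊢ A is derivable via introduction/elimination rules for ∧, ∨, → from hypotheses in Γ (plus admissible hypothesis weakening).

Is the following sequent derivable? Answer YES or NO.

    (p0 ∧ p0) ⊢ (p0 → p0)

Proof tree:
[Wk] (p0 ∧ p0) ⊢ (p0 → p0)
  [→I]  ⊢ (p0 → p0)
    [Ax] p0 ⊢ p0

Result: YES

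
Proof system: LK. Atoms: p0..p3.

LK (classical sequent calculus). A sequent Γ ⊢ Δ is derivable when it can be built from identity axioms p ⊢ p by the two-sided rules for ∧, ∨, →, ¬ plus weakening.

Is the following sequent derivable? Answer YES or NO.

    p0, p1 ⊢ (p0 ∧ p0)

Derivation (root first):
[WL] p0, p1 ⊢ (p0 ∧ p0)
  [∧R] p0 ⊢ (p0 ∧ p0)
    [Ax] p0 ⊢ p0
    [Ax] p0 ⊢ p0

Result: YES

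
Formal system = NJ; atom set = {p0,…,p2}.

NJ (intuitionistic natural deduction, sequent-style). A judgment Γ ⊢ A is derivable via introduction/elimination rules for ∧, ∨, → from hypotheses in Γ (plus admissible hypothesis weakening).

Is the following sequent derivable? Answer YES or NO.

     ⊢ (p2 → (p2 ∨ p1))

Derivation trace:
[→I]  ⊢ (p2 → (p2 ∨ p1))
  [∨I₁] p2 ⊢ (p2 ∨ p1)
    [Ax] p2 ⊢ p2

Result: YES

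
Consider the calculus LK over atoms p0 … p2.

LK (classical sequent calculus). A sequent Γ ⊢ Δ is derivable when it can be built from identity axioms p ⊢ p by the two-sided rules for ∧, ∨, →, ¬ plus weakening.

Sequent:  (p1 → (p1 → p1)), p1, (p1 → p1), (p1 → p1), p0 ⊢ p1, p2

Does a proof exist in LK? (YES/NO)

Derivation trace:
[WL] (p1 → (p1 → p1)), p1, (p1 → p1), (p1 → p1), p0 ⊢ p1, p2
  [→L] (p1 → (p1 → p1)), p1, (p1 → p1), (p1 → p1) ⊢ p1, p2
    [→L] p1, (p1 → p1), (p1 → (p1 → p1)) ⊢ p1
      [→L] p1, (p1 → p1) ⊢ p1
        [Ax] p1 ⊢ p1
        [Ax] p1 ⊢ p1
      [→L] p1, (p1 → p1) ⊢ p1
        [Ax] p1 ⊢ p1
        [Ax] p1 ⊢ p1
    [WR] p1 ⊢ p1, p1, p2
      [WR] p1 ⊢ p1, p1
        [Ax] p1 ⊢ p1

Result: YES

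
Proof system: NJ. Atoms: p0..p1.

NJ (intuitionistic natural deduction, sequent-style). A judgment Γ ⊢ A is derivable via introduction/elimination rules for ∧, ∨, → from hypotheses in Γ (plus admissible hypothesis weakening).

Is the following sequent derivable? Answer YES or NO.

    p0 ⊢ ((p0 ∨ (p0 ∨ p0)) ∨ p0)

Derivation trace:
[∨I₁] p0 ⊢ ((p0 ∨ (p0 ∨ p0)) ∨ p0)
  [∨I₂] p0 ⊢ (p0 ∨ (p0 ∨ p0))
    [∨I₂] p0 ⊢ (p0 ∨ p0)
      [Ax] p0 ⊢ p0

Result: YES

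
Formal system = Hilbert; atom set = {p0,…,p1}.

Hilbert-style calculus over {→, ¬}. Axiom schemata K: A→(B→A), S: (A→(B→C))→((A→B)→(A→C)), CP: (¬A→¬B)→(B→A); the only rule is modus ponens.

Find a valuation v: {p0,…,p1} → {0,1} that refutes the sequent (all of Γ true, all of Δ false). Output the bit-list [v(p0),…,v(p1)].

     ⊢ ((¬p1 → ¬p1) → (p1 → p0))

Enumerate valuations to refute Γ ⊢ Δ:
  v=00: Γ:[] Δ:[((¬p1 → ¬p1) → (p1 → p0))=T] refutes=False
  v=01: Γ:[] Δ:[((¬p1 → ¬p1) → (p1 → p0))=F] refutes=True  ← countermodel

Result: [0, 1]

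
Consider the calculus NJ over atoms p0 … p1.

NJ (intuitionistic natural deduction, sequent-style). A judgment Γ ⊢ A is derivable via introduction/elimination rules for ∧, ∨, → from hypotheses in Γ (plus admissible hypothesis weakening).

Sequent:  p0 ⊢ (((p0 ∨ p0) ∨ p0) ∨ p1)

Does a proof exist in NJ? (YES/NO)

Derivation trace:
[∨I₁] p0 ⊢ (((p0 ∨ p0) ∨ p0) ∨ p1)
  [∨I₁] p0 ⊢ ((p0 ∨ p0) ∨ p0)
    [∨I₂] p0 ⊢ (p0 ∨ p0)
      [Ax] p0 ⊢ p0

Result: YES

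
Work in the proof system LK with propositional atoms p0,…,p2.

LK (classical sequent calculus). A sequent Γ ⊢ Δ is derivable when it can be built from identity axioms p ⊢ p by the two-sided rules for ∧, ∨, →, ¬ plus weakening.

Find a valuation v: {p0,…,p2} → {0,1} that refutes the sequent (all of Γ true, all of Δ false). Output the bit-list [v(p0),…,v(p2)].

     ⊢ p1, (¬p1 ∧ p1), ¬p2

Search for a countermodel by truth-table:
  v=000: Γ:[] Δ:[p1=F, (¬p1 ∧ p1)=F, ¬p2=T] refutes=False
  v=001: Γ:[] Δ:[p1=F, (¬p1 ∧ p1)=F, ¬p2=F] refutes=True  ← countermodel

Result: [0, 0, 1]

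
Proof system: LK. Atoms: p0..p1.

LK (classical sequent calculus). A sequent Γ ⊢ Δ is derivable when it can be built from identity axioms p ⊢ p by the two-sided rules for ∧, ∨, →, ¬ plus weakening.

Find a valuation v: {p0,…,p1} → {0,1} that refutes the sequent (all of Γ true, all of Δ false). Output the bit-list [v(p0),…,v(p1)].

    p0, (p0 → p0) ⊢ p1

Search for a countermodel by truth-table:
  v=00: Γ:[p0=F, (p0 → p0)=T] Δ:[p1=F] refutes=False
  v=01: Γ:[p0=F, (p0 → p0)=T] Δ:[p1=T] refutes=False
  v=10: Γ:[p0=T, (p0 → p0)=T] Δ:[p1=F] refutes=True  ← countermodel

Result: [1, 0]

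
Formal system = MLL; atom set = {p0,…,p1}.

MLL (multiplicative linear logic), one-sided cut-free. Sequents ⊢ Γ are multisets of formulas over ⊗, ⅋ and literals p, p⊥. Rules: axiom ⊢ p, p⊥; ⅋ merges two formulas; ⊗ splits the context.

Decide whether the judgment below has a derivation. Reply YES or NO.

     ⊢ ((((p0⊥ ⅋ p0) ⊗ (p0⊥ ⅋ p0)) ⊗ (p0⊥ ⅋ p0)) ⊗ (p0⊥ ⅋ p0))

Derivation trace:
[⊗]  ⊢ ((((p0⊥ ⅋ p0) ⊗ (p0⊥ ⅋ p0)) ⊗ (p0⊥ ⅋ p0)) ⊗ (p0⊥ ⅋ p0))
  [⊗]  ⊢ (((p0⊥ ⅋ p0) ⊗ (p0⊥ ⅋ p0)) ⊗ (p0⊥ ⅋ p0))
    [⊗]  ⊢ ((p0⊥ ⅋ p0) ⊗ (p0⊥ ⅋ p0))
      [⅋]  ⊢ (p0⊥ ⅋ p0)
        [Ax]  ⊢ p0, p0⊥
      [⅋]  ⊢ (p0⊥ ⅋ p0)
        [Ax]  ⊢ p0, p0⊥
    [⅋]  ⊢ (p0⊥ ⅋ p0)
      [Ax]  ⊢ p0, p0⊥
  [⅋]  ⊢ (p0⊥ ⅋ p0)
    [Ax]  ⊢ p0, p0⊥

Result: YES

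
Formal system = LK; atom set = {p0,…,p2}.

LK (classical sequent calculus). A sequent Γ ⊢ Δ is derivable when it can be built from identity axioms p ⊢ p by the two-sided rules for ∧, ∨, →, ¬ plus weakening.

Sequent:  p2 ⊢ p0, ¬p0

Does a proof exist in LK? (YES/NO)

Derivation trace:
[WL] p2 ⊢ p0, ¬p0
  [¬R]  ⊢ p0, ¬p0
    [Ax] p0 ⊢ p0

Result: YES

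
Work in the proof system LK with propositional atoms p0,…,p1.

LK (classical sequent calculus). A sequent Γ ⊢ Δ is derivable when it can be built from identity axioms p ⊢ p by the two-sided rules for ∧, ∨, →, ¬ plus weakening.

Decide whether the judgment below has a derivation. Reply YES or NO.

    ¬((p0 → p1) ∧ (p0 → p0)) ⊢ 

Truth-table refutation:
  v=00: Γ:[¬((p0 → p1) ∧ (p0 → p0))=F] Δ:[] refutes=False
  v=01: Γ:[¬((p0 → p1) ∧ (p0 → p0))=F] Δ:[] refutes=False
  v=10: Γ:[¬((p0 → p1) ∧ (p0 → p0))=T] Δ:[] refutes=True  ← countermodel

Result: NO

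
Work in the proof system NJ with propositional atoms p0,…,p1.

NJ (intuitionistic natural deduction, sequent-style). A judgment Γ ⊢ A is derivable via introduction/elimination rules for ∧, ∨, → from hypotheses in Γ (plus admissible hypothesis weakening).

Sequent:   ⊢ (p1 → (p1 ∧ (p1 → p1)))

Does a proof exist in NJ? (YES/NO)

Derivation trace:
[→I]  ⊢ (p1 → (p1 ∧ (p1 → p1)))
  [∧I] p1 ⊢ (p1 ∧ (p1 → p1))
    [Ax] p1 ⊢ p1
    [→I]  ⊢ (p1 → p1)
      [Ax] p1 ⊢ p1

Result: YES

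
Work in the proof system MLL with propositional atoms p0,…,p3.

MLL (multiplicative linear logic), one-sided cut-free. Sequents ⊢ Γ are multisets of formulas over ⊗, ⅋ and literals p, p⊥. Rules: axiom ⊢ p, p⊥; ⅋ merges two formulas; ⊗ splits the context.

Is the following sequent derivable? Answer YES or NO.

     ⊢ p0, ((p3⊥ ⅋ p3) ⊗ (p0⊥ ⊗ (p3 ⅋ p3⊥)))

Derivation (root first):
[⊗]  ⊢ p0, ((p3⊥ ⅋ p3) ⊗ (p0⊥ ⊗ (p3 ⅋ p3⊥)))
  [⅋]  ⊢ (p3⊥ ⅋ p3)
    [Ax]  ⊢ p3, p3⊥
  [⊗]  ⊢ p0, (p0⊥ ⊗ (p3 ⅋ p3⊥))
    [Ax]  ⊢ p0, p0⊥
    [⅋]  ⊢ (p3 ⅋ p3⊥)
      [Ax]  ⊢ p3, p3⊥

Result: YES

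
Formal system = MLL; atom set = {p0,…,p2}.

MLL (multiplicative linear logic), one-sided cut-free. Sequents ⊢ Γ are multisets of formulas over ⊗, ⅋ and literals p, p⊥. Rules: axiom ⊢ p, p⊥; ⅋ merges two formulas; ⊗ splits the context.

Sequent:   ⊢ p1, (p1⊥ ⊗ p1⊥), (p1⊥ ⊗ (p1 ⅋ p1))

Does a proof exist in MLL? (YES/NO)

Derivation trace:
[⊗]  ⊢ p1, (p1⊥ ⊗ p1⊥), (p1⊥ ⊗ (p1 ⅋ p1))
  [Ax]  ⊢ p1, p1⊥
  [⅋]  ⊢ (p1⊥ ⊗ p1⊥), (p1 ⅋ p1)
    [⊗]  ⊢ p1, p1, (p1⊥ ⊗ p1⊥)
      [Ax]  ⊢ p1, p1⊥
      [Ax]  ⊢ p1, p1⊥

Result: YES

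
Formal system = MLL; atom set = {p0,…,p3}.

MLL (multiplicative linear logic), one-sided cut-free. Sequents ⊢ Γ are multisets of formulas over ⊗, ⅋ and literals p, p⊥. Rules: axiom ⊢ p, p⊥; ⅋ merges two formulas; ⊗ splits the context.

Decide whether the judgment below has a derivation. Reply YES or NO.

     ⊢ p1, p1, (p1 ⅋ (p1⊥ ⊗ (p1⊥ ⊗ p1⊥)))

Derivation trace:
[⅋]  ⊢ p1, p1, (p1 ⅋ (p1⊥ ⊗ (p1⊥ ⊗ p1⊥)))
  [⊗]  ⊢ p1, p1, p1, (p1⊥ ⊗ (p1⊥ ⊗ p1⊥))
    [Ax]  ⊢ p1, p1⊥
    [⊗]  ⊢ p1, p1, (p1⊥ ⊗ p1⊥)
      [Ax]  ⊢ p1, p1⊥
      [Ax]  ⊢ p1, p1⊥

Result: YES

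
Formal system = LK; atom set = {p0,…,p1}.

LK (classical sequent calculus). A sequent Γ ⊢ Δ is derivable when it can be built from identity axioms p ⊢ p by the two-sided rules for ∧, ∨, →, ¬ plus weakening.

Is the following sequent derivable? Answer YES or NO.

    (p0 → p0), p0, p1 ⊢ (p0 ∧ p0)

Proof tree:
[WL] (p0 → p0), p0, p1 ⊢ (p0 ∧ p0)
  [∧R] (p0 → p0), p0 ⊢ (p0 ∧ p0)
    [→L] p0, (p0 → p0) ⊢ p0
      [Ax] p0 ⊢ p0
      [Ax] p0 ⊢ p0
    [WL] p0, (p0 → p0), p0 ⊢ p0
      [→L] p0, (p0 → p0) ⊢ p0
        [Ax] p0 ⊢ p0
        [Ax] p0 ⊢ p0

Result: YES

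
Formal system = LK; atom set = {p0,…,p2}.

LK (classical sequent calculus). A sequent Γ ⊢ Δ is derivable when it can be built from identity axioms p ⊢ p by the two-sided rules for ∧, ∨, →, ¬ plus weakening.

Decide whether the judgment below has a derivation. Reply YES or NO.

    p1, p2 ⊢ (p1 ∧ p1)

Derivation (root first):
[∧R] p1, p2 ⊢ (p1 ∧ p1)
  [Ax] p1 ⊢ p1
  [WL] p1, p2 ⊢ p1
    [Ax] p1 ⊢ p1

Result: YES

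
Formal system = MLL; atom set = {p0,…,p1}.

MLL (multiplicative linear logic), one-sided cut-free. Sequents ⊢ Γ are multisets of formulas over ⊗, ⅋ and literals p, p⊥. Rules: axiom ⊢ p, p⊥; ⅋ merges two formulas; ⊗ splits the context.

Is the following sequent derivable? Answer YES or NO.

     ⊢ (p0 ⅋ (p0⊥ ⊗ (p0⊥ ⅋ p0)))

Derivation (root first):
[⅋]  ⊢ (p0 ⅋ (p0⊥ ⊗ (p0⊥ ⅋ p0)))
  [⊗]  ⊢ p0, (p0⊥ ⊗ (p0⊥ ⅋ p0))
    [Ax]  ⊢ p0, p0⊥
    [⅋]  ⊢ (p0⊥ ⅋ p0)
      [Ax]  ⊢ p0, p0⊥

Result: YES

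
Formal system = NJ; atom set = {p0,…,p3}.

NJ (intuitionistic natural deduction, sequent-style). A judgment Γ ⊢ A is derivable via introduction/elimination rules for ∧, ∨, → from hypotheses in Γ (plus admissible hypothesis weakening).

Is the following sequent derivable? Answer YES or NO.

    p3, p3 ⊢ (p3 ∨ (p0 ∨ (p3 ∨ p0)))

Derivation trace:
[∨I₂] p3, p3 ⊢ (p3 ∨ (p0 ∨ (p3 ∨ p0)))
  [Wk] p3, p3 ⊢ (p0 ∨ (p3 ∨ p0))
    [∨I₂] p3 ⊢ (p0 ∨ (p3 ∨ p0))
      [∨I₁] p3 ⊢ (p3 ∨ p0)
        [Ax] p3 ⊢ p3

Result: YES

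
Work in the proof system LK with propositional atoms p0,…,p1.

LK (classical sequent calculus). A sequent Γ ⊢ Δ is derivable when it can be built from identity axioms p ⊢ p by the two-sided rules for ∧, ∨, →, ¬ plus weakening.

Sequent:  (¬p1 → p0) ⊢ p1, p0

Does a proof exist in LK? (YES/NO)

Proof tree:
[→L] (¬p1 → p0) ⊢ p1, p0
  [¬R]  ⊢ p1, p1, ¬p1
    [WR] p1 ⊢ p1, p1
      [Ax] p1 ⊢ p1
  [Ax] p0 ⊢ p0

Result: YES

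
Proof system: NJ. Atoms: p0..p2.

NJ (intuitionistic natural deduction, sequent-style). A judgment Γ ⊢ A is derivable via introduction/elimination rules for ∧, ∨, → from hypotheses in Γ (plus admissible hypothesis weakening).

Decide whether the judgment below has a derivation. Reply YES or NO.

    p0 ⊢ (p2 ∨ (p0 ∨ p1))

Proof tree:
[∨I₂] p0 ⊢ (p2 ∨ (p0 ∨ p1))
  [∨I₁] p0 ⊢ (p0 ∨ p1)
    [Ax] p0 ⊢ p0

Result: YES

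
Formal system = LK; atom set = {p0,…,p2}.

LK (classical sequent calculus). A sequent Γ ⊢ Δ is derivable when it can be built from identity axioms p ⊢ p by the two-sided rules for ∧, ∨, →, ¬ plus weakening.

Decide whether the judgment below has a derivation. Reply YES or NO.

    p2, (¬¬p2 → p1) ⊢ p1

Proof tree:
[→L] p2, (¬¬p2 → p1) ⊢ p1
  [¬R] p2 ⊢ ¬¬p2
    [¬L] p2, ¬p2 ⊢ 
      [Ax] p2 ⊢ p2
  [Ax] p1 ⊢ p1

Result: YES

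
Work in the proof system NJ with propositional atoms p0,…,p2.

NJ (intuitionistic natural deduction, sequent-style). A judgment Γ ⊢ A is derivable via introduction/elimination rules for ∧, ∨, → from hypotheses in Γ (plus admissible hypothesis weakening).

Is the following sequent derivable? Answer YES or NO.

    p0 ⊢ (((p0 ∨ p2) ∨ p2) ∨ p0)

Proof tree:
[∨I₁] p0 ⊢ (((p0 ∨ p2) ∨ p2) ∨ p0)
  [∨I₁] p0 ⊢ ((p0 ∨ p2) ∨ p2)
    [∨I₁] p0 ⊢ (p0 ∨ p2)
      [Ax] p0 ⊢ p0

Result: YES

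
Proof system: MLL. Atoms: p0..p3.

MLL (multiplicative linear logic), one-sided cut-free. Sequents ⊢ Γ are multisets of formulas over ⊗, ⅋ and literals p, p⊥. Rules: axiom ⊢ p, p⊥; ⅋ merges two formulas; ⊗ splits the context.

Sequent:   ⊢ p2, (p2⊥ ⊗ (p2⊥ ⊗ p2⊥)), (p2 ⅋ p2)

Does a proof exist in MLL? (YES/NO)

Proof tree:
[⅋]  ⊢ p2, (p2⊥ ⊗ (p2⊥ ⊗ p2⊥)), (p2 ⅋ p2)
  [⊗]  ⊢ p2, p2, p2, (p2⊥ ⊗ (p2⊥ ⊗ p2⊥))
    [Ax]  ⊢ p2, p2⊥
    [⊗]  ⊢ p2, p2, (p2⊥ ⊗ p2⊥)
      [Ax]  ⊢ p2, p2⊥
      [Ax]  ⊢ p2, p2⊥

Result: YES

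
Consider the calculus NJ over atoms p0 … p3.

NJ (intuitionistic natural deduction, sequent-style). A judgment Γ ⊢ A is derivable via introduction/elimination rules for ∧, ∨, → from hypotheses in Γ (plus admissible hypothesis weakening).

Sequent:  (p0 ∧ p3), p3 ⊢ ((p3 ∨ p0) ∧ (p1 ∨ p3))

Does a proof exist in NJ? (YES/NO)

Derivation (root first):
[∧I] (p0 ∧ p3), p3 ⊢ ((p3 ∨ p0) ∧ (p1 ∨ p3))
  [∨I₁] p3 ⊢ (p3 ∨ p0)
    [Ax] p3 ⊢ p3
  [Wk] p3, p3, (p0 ∧ p3) ⊢ (p1 ∨ p3)
    [∨I₂] p3, p3 ⊢ (p1 ∨ p3)
      [Wk] p3, p3 ⊢ p3
        [Ax] p3 ⊢ p3

Result: YES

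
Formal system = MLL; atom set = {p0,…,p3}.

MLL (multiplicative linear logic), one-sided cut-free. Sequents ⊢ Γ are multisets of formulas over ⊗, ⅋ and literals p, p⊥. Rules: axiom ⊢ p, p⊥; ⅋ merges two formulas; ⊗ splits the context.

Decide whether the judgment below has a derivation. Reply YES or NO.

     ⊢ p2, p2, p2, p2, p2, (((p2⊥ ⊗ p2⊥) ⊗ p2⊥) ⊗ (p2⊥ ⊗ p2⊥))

Proof tree:
[⊗]  ⊢ p2, p2, p2, p2, p2, (((p2⊥ ⊗ p2⊥) ⊗ p2⊥) ⊗ (p2⊥ ⊗ p2⊥))
  [⊗]  ⊢ p2, p2, p2, ((p2⊥ ⊗ p2⊥) ⊗ p2⊥)
    [⊗]  ⊢ p2, p2, (p2⊥ ⊗ p2⊥)
      [Ax]  ⊢ p2, p2⊥
      [Ax]  ⊢ p2, p2⊥
    [Ax]  ⊢ p2, p2⊥
  [⊗]  ⊢ p2, p2, (p2⊥ ⊗ p2⊥)
    [Ax]  ⊢ p2, p2⊥
    [Ax]  ⊢ p2, p2⊥

Result: YES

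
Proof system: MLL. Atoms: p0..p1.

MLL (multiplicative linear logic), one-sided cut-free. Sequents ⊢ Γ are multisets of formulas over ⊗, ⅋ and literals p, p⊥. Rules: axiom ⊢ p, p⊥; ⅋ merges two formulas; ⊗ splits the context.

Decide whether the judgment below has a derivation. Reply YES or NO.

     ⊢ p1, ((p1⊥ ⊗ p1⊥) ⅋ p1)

Derivation (root first):
[⅋]  ⊢ p1, ((p1⊥ ⊗ p1⊥) ⅋ p1)
  [⊗]  ⊢ p1, p1, (p1⊥ ⊗ p1⊥)
    [Ax]  ⊢ p1, p1⊥
    [Ax]  ⊢ p1, p1⊥

Result: YES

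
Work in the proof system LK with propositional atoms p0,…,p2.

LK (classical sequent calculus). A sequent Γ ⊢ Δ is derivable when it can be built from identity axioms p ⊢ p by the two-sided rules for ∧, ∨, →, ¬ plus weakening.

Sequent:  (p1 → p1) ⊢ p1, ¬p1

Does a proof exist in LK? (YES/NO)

Derivation trace:
[¬R] (p1 → p1) ⊢ p1, ¬p1
  [→L] p1, (p1 → p1) ⊢ p1
    [Ax] p1 ⊢ p1
    [Ax] p1 ⊢ p1

Result: YES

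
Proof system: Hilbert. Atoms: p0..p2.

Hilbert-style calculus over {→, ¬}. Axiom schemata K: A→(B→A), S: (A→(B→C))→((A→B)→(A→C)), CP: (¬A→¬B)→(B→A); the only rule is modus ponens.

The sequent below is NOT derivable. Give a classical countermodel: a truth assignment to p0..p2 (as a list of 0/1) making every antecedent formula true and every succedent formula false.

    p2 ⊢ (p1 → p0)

Truth-table refutation:
  v=000: Γ:[p2=F] Δ:[(p1 → p0)=T] refutes=False
  v=001: Γ:[p2=T] Δ:[(p1 → p0)=T] refutes=False
  v=010: Γ:[p2=F] Δ:[(p1 → p0)=F] refutes=False
  v=011: Γ:[p2=T] Δ:[(p1 → p0)=F] refutes=True  ← countermodel

Result: [0, 1, 1]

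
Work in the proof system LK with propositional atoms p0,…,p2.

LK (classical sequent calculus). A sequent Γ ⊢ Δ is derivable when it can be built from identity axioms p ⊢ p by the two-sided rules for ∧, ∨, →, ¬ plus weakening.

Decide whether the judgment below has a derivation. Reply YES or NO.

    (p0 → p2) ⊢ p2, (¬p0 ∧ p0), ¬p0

Derivation (root first):
[¬R] (p0 → p2) ⊢ p2, (¬p0 ∧ p0), ¬p0
  [∧R] (p0 → p2), p0 ⊢ p2, (¬p0 ∧ p0)
    [¬R] (p0 → p2) ⊢ p2, ¬p0
      [→L] p0, (p0 → p2) ⊢ p2
        [Ax] p0 ⊢ p0
        [Ax] p2 ⊢ p2
    [Ax] p0 ⊢ p0

Result: YES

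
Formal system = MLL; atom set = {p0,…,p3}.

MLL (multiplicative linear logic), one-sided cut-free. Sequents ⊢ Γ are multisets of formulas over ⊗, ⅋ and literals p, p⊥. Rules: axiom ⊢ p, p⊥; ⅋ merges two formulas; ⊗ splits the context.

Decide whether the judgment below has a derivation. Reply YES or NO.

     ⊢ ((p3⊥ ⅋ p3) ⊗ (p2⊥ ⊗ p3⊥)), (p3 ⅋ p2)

Proof tree:
[⅋]  ⊢ ((p3⊥ ⅋ p3) ⊗ (p2⊥ ⊗ p3⊥)), (p3 ⅋ p2)
  [⊗]  ⊢ p2, p3, ((p3⊥ ⅋ p3) ⊗ (p2⊥ ⊗ p3⊥))
    [⅋]  ⊢ (p3⊥ ⅋ p3)
      [Ax]  ⊢ p3, p3⊥
    [⊗]  ⊢ p2, p3, (p2⊥ ⊗ p3⊥)
      [Ax]  ⊢ p2, p2⊥
      [Ax]  ⊢ p3, p3⊥

Result: YES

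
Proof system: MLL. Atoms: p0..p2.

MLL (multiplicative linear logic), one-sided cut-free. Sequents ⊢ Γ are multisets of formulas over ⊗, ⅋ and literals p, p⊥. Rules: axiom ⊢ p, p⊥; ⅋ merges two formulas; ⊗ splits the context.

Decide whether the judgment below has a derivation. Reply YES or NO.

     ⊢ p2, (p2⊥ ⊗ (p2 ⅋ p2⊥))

Proof tree:
[⊗]  ⊢ p2, (p2⊥ ⊗ (p2 ⅋ p2⊥))
  [Ax]  ⊢ p2, p2⊥
  [⅋]  ⊢ (p2 ⅋ p2⊥)
    [Ax]  ⊢ p2, p2⊥

Result: YES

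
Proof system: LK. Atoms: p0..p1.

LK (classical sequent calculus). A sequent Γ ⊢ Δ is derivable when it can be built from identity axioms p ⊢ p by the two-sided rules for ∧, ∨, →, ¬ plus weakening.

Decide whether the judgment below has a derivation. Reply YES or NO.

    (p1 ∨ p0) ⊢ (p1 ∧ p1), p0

Derivation trace:
[∨L] (p1 ∨ p0) ⊢ (p1 ∧ p1), p0
  [∧R] p1 ⊢ (p1 ∧ p1)
    [Ax] p1 ⊢ p1
    [Ax] p1 ⊢ p1
  [Ax] p0 ⊢ p0

Result: YES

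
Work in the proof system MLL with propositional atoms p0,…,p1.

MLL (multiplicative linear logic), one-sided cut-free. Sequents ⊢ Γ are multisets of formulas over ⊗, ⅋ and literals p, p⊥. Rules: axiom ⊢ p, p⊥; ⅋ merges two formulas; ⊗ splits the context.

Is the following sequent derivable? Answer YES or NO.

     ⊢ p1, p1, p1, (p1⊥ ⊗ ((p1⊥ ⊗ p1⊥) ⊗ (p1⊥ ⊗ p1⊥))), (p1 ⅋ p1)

Derivation (root first):
[⅋]  ⊢ p1, p1, p1, (p1⊥ ⊗ ((p1⊥ ⊗ p1⊥) ⊗ (p1⊥ ⊗ p1⊥))), (p1 ⅋ p1)
  [⊗]  ⊢ p1, p1, p1, p1, p1, (p1⊥ ⊗ ((p1⊥ ⊗ p1⊥) ⊗ (p1⊥ ⊗ p1⊥)))
    [Ax]  ⊢ p1, p1⊥
    [⊗]  ⊢ p1, p1, p1, p1, ((p1⊥ ⊗ p1⊥) ⊗ (p1⊥ ⊗ p1⊥))
      [⊗]  ⊢ p1, p1, (p1⊥ ⊗ p1⊥)
        [Ax]  ⊢ p1, p1⊥
        [Ax]  ⊢ p1, p1⊥
      [⊗]  ⊢ p1, p1, (p1⊥ ⊗ p1⊥)
        [Ax]  ⊢ p1, p1⊥
        [Ax]  ⊢ p1, p1⊥

Result: YES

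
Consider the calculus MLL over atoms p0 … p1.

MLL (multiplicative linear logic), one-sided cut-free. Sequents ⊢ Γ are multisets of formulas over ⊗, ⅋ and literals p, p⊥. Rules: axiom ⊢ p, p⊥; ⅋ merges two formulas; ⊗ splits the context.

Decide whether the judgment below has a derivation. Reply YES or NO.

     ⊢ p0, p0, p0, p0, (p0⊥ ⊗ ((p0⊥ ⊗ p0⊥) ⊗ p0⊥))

Proof tree:
[⊗]  ⊢ p0, p0, p0, p0, (p0⊥ ⊗ ((p0⊥ ⊗ p0⊥) ⊗ p0⊥))
  [Ax]  ⊢ p0, p0⊥
  [⊗]  ⊢ p0, p0, p0, ((p0⊥ ⊗ p0⊥) ⊗ p0⊥)
    [⊗]  ⊢ p0, p0, (p0⊥ ⊗ p0⊥)
      [Ax]  ⊢ p0, p0⊥
      [Ax]  ⊢ p0, p0⊥
    [Ax]  ⊢ p0, p0⊥

Result: YES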